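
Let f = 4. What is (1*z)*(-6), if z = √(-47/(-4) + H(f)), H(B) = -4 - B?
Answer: -3*√15 ≈ -11.619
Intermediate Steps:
z = √15/2 (z = √(-47/(-4) + (-4 - 1*4)) = √(-47*(-¼) + (-4 - 4)) = √(47/4 - 8) = √(15/4) = √15/2 ≈ 1.9365)
(1*z)*(-6) = (1*(√15/2))*(-6) = (√15/2)*(-6) = -3*√15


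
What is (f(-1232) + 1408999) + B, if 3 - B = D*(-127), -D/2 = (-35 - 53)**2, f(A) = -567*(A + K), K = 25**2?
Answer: -213805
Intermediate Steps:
K = 625
f(A) = -354375 - 567*A (f(A) = -567*(A + 625) = -567*(625 + A) = -354375 - 567*A)
D = -15488 (D = -2*(-35 - 53)**2 = -2*(-88)**2 = -2*7744 = -15488)
B = -1966973 (B = 3 - (-15488)*(-127) = 3 - 1*1966976 = 3 - 1966976 = -1966973)
(f(-1232) + 1408999) + B = ((-354375 - 567*(-1232)) + 1408999) - 1966973 = ((-354375 + 698544) + 1408999) - 1966973 = (344169 + 1408999) - 1966973 = 1753168 - 1966973 = -213805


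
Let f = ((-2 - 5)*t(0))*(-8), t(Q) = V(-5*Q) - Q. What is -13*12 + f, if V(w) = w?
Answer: -156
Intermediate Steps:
t(Q) = -6*Q (t(Q) = -5*Q - Q = -6*Q)
f = 0 (f = ((-2 - 5)*(-6*0))*(-8) = -7*0*(-8) = 0*(-8) = 0)
-13*12 + f = -13*12 + 0 = -156 + 0 = -156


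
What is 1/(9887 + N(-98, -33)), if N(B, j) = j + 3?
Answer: 1/9857 ≈ 0.00010145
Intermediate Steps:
N(B, j) = 3 + j
1/(9887 + N(-98, -33)) = 1/(9887 + (3 - 33)) = 1/(9887 - 30) = 1/9857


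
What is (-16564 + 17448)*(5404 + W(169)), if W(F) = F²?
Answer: 30025060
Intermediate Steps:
(-16564 + 17448)*(5404 + W(169)) = (-16564 + 17448)*(5404 + 169²) = 884*(5404 + 28561) = 884*33965 = 30025060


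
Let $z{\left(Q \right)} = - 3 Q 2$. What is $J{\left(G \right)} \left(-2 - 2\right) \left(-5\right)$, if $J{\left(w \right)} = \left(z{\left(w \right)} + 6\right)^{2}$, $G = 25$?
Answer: $414720$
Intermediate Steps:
$z{\left(Q \right)} = - 6 Q$
$J{\left(w \right)} = \left(6 - 6 w\right)^{2}$ ($J{\left(w \right)} = \left(- 6 w + 6\right)^{2} = \left(6 - 6 w\right)^{2}$)
$J{\left(G \right)} \left(-2 - 2\right) \left(-5\right) = 36 \left(-1 + 25\right)^{2} \left(-2 - 2\right) \left(-5\right) = 36 \cdot 24^{2} \left(\left(-4\right) \left(-5\right)\right) = 36 \cdot 576 \cdot 20 = 20736 \cdot 20 = 414720$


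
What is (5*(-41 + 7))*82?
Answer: -13940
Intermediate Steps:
(5*(-41 + 7))*82 = (5*(-34))*82 = -170*82 = -13940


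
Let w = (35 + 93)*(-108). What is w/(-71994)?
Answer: 2304/11999 ≈ 0.19202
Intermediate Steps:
w = -13824 (w = 128*(-108) = -13824)
w/(-71994) = -13824/(-71994) = -13824*(-1/71994) = 2304/11999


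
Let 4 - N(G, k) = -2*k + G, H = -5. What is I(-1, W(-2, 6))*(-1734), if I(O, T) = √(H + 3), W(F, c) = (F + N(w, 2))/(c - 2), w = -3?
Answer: -1734*I*√2 ≈ -2452.2*I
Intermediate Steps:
N(G, k) = 4 - G + 2*k (N(G, k) = 4 - (-2*k + G) = 4 - (G - 2*k) = 4 + (-G + 2*k) = 4 - G + 2*k)
W(F, c) = (11 + F)/(-2 + c) (W(F, c) = (F + (4 - 1*(-3) + 2*2))/(c - 2) = (F + (4 + 3 + 4))/(-2 + c) = (F + 11)/(-2 + c) = (11 + F)/(-2 + c))
I(O, T) = I*√2 (I(O, T) = √(-5 + 3) = √(-2) = I*√2)
I(-1, W(-2, 6))*(-1734) = (I*√2)*(-1734) = -1734*I*√2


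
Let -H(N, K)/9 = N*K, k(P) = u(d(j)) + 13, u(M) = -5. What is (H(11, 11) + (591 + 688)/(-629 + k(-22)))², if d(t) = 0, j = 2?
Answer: 459071292304/385641 ≈ 1.1904e+6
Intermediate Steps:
k(P) = 8 (k(P) = -5 + 13 = 8)
H(N, K) = -9*K*N (H(N, K) = -9*N*K = -9*K*N)
(H(11, 11) + (591 + 688)/(-629 + k(-22)))² = (-9*11*11 + (591 + 688)/(-629 + 8))² = (-1089 + 1279/(-621))² = (-1089 + 1279*(-1/621))² = (-1089 - 1279/621)² = (-677548/621)² = 459071292304/385641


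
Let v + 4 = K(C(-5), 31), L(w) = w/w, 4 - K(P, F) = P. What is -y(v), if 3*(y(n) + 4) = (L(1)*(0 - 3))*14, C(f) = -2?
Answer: 18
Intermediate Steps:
K(P, F) = 4 - P
L(w) = 1
v = 2 (v = -4 + (4 - 1*(-2)) = -4 + (4 + 2) = -4 + 6 = 2)
y(n) = -18 (y(n) = -4 + ((1*(0 - 3))*14)/3 = -4 + ((1*(-3))*14)/3 = -4 + (-3*14)/3 = -4 + (1/3)*(-42) = -4 - 14 = -18)
-y(v) = -1*(-18) = 18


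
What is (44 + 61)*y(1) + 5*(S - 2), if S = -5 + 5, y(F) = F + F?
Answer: 200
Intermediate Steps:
y(F) = 2*F
S = 0
(44 + 61)*y(1) + 5*(S - 2) = (44 + 61)*(2*1) + 5*(0 - 2) = 105*2 + 5*(-2) = 210 - 10 = 200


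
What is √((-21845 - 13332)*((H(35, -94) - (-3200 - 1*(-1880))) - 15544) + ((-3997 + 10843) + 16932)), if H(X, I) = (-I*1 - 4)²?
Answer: √215447726 ≈ 14678.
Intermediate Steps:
H(X, I) = (-4 - I)² (H(X, I) = (-I - 4)² = (-4 - I)²)
√((-21845 - 13332)*((H(35, -94) - (-3200 - 1*(-1880))) - 15544) + ((-3997 + 10843) + 16932)) = √((-21845 - 13332)*(((4 - 94)² - (-3200 - 1*(-1880))) - 15544) + ((-3997 + 10843) + 16932)) = √(-35177*(((-90)² - (-3200 + 1880)) - 15544) + (6846 + 16932)) = √(-35177*((8100 - 1*(-1320)) - 15544) + 23778) = √(-35177*((8100 + 1320) - 15544) + 23778) = √(-35177*(9420 - 15544) + 23778) = √(-35177*(-6124) + 23778) = √(215423948 + 23778) = √215447726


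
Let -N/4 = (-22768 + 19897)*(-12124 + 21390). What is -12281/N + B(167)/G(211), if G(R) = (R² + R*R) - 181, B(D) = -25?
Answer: -3751570541/9455765122584 ≈ -0.00039675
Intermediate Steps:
G(R) = -181 + 2*R² (G(R) = (R² + R²) - 181 = 2*R² - 181 = -181 + 2*R²)
N = 106410744 (N = -4*(-22768 + 19897)*(-12124 + 21390) = -(-11484)*9266 = -4*(-26602686) = 106410744)
-12281/N + B(167)/G(211) = -12281/106410744 - 25/(-181 + 2*211²) = -12281*1/106410744 - 25/(-181 + 2*44521) = -12281/106410744 - 25/(-181 + 89042) = -12281/106410744 - 25/88861 = -3751570541/9455765122584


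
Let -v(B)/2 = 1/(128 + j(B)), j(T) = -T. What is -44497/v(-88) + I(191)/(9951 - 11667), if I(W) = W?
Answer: 8246539825/1716 ≈ 4.8057e+6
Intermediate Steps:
v(B) = -2/(128 - B)
-44497/v(-88) + I(191)/(9951 - 11667) = -44497/(2/(-128 - 88)) + 191/(9951 - 11667) = -44497/(2/(-216)) + 191/(-1716) = -44497/(2*(-1/216)) + 191*(-1/1716) = -44497/(-1/108) - 191/1716 = -44497*(-108) - 191/1716 = 4805676 - 191/1716 = 8246539825/1716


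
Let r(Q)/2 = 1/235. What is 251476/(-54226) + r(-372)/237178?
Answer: -3504118738157/755596335895 ≈ -4.6376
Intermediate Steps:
r(Q) = 2/235
251476/(-54226) + r(-372)/237178 = 251476/(-54226) + (2/235)/237178 = 251476*(-1/54226) + (2/235)*(1/237178) = -125738/27113 + 1/27868415 = -3504118738157/755596335895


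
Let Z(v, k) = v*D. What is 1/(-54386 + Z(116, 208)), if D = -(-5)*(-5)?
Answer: -1/57286 ≈ -1.7456e-5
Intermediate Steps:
D = -25 (D = -1*25 = -25)
Z(v, k) = -25*v (Z(v, k) = v*(-25) = -25*v)
1/(-54386 + Z(116, 208)) = 1/(-54386 - 25*116) = 1/(-54386 - 2900) = 1/(-57286) = -1/57286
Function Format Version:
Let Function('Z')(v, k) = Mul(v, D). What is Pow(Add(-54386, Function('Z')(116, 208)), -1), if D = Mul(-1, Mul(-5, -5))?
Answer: Rational(-1, 57286) ≈ -1.7456e-5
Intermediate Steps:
D = -25 (D = Mul(-1, 25) = -25)
Function('Z')(v, k) = Mul(-25, v) (Function('Z')(v, k) = Mul(v, -25) = Mul(-25, v))
Pow(Add(-54386, Function('Z')(116, 208)), -1) = Pow(Add(-54386, Mul(-25, 116)), -1) = Pow(Add(-54386, -2900), -1) = Pow(-57286, -1) = Rational(-1, 57286)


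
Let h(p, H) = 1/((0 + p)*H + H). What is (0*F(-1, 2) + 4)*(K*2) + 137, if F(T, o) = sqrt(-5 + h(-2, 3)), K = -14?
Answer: 25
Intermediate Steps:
h(p, H) = 1/(H + H*p) (h(p, H) = 1/(p*H + H) = 1/(H*p + H) = 1/(H + H*p))
F(T, o) = 4*I*sqrt(3)/3 (F(T, o) = sqrt(-5 + 1/(3*(1 - 2))) = sqrt(-5 + (1/3)/(-1)) = sqrt(-5 + (1/3)*(-1)) = sqrt(-5 - 1/3) = sqrt(-16/3) = 4*I*sqrt(3)/3)
(0*F(-1, 2) + 4)*(K*2) + 137 = (0*(4*I*sqrt(3)/3) + 4)*(-14*2) + 137 = (0 + 4)*(-28) + 137 = 4*(-28) + 137 = -112 + 137 = 25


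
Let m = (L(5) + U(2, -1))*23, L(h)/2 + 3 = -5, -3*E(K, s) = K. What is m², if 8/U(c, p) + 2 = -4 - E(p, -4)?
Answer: 56911936/361 ≈ 1.5765e+5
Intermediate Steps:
E(K, s) = -K/3
U(c, p) = 8/(-6 + p/3) (U(c, p) = 8/(-2 + (-4 - (-1)*p/3)) = 8/(-2 + (-4 + p/3)) = 8/(-6 + p/3))
L(h) = -16 (L(h) = -6 + 2*(-5) = -6 - 10 = -16)
m = -7544/19 (m = (-16 + 24/(-18 - 1))*23 = (-16 + 24/(-19))*23 = (-16 + 24*(-1/19))*23 = (-16 - 24/19)*23 = -328/19*23 = -7544/19 ≈ -397.05)
m² = (-7544/19)² = 56911936/361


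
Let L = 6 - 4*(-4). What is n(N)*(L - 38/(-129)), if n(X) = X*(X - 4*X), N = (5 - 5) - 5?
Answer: -71900/43 ≈ -1672.1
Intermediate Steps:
L = 22 (L = 6 + 16 = 22)
N = -5 (N = 0 - 5 = -5)
n(X) = -3*X² (n(X) = X*(-3*X) = -3*X²)
n(N)*(L - 38/(-129)) = (-3*(-5)²)*(22 - 38/(-129)) = (-3*25)*(22 - 38*(-1/129)) = -75*(22 + 38/129) = -75*2876/129 = -71900/43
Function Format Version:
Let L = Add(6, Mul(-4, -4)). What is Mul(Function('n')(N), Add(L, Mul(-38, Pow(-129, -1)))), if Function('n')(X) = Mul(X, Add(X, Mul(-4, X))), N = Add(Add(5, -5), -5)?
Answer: Rational(-71900, 43) ≈ -1672.1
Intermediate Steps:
L = 22 (L = Add(6, 16) = 22)
N = -5 (N = Add(0, -5) = -5)
Function('n')(X) = Mul(-3, Pow(X, 2)) (Function('n')(X) = Mul(X, Mul(-3, X)) = Mul(-3, Pow(X, 2)))
Mul(Function('n')(N), Add(L, Mul(-38, Pow(-129, -1)))) = Mul(Mul(-3, Pow(-5, 2)), Add(22, Mul(-38, Pow(-129, -1)))) = Mul(Mul(-3, 25), Add(22, Mul(-38, Rational(-1, 129)))) = Mul(-75, Add(22, Rational(38, 129))) = Mul(-75, Rational(2876, 129)) = Rational(-71900, 43)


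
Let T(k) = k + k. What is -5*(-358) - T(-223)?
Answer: 2236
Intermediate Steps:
T(k) = 2*k
-5*(-358) - T(-223) = -5*(-358) - 2*(-223) = 1790 - 1*(-446) = 1790 + 446 = 2236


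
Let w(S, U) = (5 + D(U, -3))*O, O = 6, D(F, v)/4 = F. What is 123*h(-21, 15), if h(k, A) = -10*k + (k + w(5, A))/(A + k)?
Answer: 36531/2 ≈ 18266.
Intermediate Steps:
D(F, v) = 4*F
w(S, U) = 30 + 24*U (w(S, U) = (5 + 4*U)*6 = 30 + 24*U)
h(k, A) = -10*k + (30 + k + 24*A)/(A + k) (h(k, A) = -10*k + (k + (30 + 24*A))/(A + k) = -10*k + (30 + k + 24*A)/(A + k))
123*h(-21, 15) = 123*((30 - 21 - 10*(-21)**2 + 24*15 - 10*15*(-21))/(15 - 21)) = 123*((30 - 21 - 10*441 + 360 + 3150)/(-6)) = 123*(-(30 - 21 - 4410 + 360 + 3150)/6) = 123*(-1/6*(-891)) = 123*(297/2) = 36531/2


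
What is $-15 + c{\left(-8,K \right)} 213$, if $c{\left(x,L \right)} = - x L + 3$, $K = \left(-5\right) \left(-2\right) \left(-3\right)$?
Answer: $-50496$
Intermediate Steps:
$K = -30$ ($K = 10 \left(-3\right) = -30$)
$c{\left(x,L \right)} = 3 - L x$ ($c{\left(x,L \right)} = - L x + 3 = 3 - L x$)
$-15 + c{\left(-8,K \right)} 213 = -15 + \left(3 - \left(-30\right) \left(-8\right)\right) 213 = -15 + \left(3 - 240\right) 213 = -15 - 50481 = -50496$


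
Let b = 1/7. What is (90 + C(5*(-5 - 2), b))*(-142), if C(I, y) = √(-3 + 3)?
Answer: -12780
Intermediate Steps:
b = ⅐ ≈ 0.14286
C(I, y) = 0 (C(I, y) = √0 = 0)
(90 + C(5*(-5 - 2), b))*(-142) = (90 + 0)*(-142) = 90*(-142) = -12780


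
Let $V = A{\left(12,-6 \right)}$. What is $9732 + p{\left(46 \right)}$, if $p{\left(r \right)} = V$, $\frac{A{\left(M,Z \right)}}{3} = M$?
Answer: $9768$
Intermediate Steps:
$A{\left(M,Z \right)} = 3 M$
$V = 36$ ($V = 3 \cdot 12 = 36$)
$p{\left(r \right)} = 36$
$9732 + p{\left(46 \right)} = 9732 + 36 = 9768$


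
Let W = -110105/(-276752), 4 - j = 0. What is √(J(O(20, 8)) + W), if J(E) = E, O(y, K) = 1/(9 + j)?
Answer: √7838548913/128492 ≈ 0.68904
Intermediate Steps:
j = 4 (j = 4 - 1*0 = 4 + 0 = 4)
O(y, K) = 1/13 (O(y, K) = 1/(9 + 4) = 1/13)
W = 110105/276752 (W = -110105*(-1/276752) = 110105/276752 ≈ 0.39785)
√(J(O(20, 8)) + W) = √(1/13 + 110105/276752) = √(1708117/3597776) = √7838548913/128492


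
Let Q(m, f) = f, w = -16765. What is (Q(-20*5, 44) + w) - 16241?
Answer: -32962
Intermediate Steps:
(Q(-20*5, 44) + w) - 16241 = (44 - 16765) - 16241 = -16721 - 16241 = -32962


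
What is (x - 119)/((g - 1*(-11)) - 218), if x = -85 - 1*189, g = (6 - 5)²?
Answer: 393/206 ≈ 1.9078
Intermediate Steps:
g = 1 (g = 1² = 1)
x = -274 (x = -85 - 189 = -274)
(x - 119)/((g - 1*(-11)) - 218) = (-274 - 119)/((1 - 1*(-11)) - 218) = -393/((1 + 11) - 218) = -393/(12 - 218) = -393/(-206) = -393*(-1/206) = 393/206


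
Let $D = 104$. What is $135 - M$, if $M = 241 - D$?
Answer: $-2$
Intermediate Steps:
$M = 137$ ($M = 241 - 104 = 137$)
$135 - M = 135 - 137 = -2$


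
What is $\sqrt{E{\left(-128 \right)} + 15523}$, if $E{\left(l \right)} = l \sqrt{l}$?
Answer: $\sqrt{15523 - 1024 i \sqrt{2}} \approx 124.73 - 5.8053 i$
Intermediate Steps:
$E{\left(l \right)} = l^{\frac{3}{2}}$
$\sqrt{E{\left(-128 \right)} + 15523} = \sqrt{\left(-128\right)^{\frac{3}{2}} + 15523} = \sqrt{- 1024 i \sqrt{2} + 15523} = \sqrt{15523 - 1024 i \sqrt{2}}$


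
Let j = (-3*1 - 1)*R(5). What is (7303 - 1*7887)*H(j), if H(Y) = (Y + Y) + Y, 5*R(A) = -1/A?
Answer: -7008/25 ≈ -280.32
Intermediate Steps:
R(A) = -1/(5*A) (R(A) = (-1/A)/5 = -1/(5*A))
j = 4/25 (j = (-3*1 - 1)*(-⅕/5) = (-3 - 1)*(-⅕*⅕) = -4*(-1/25) = 4/25 ≈ 0.16000)
H(Y) = 3*Y (H(Y) = 2*Y + Y = 3*Y)
(7303 - 1*7887)*H(j) = (7303 - 1*7887)*(3*(4/25)) = (7303 - 7887)*(12/25) = -584*12/25 = -7008/25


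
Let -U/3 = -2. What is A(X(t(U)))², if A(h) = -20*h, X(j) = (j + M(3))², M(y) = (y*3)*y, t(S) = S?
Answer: 474368400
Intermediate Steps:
U = 6 (U = -3*(-2) = 6)
M(y) = 3*y² (M(y) = (3*y)*y = 3*y²)
X(j) = (27 + j)² (X(j) = (j + 3*3²)² = (j + 3*9)² = (j + 27)² = (27 + j)²)
A(X(t(U)))² = (-20*(27 + 6)²)² = (-20*33²)² = (-20*1089)² = (-21780)² = 474368400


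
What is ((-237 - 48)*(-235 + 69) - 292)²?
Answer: 2210692324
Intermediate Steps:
((-237 - 48)*(-235 + 69) - 292)² = (-285*(-166) - 292)² = (47310 - 292)² = 47018² = 2210692324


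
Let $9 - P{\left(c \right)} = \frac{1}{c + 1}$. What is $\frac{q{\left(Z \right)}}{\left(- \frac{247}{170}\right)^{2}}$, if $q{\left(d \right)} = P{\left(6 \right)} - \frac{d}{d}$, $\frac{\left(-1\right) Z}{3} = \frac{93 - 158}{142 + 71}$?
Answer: $\frac{1589500}{427063} \approx 3.7219$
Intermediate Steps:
$Z = \frac{65}{71}$ ($Z = - 3 \frac{93 - 158}{142 + 71} = - 3 \left(- \frac{65}{213}\right) = - 3 \left(\left(-65\right) \frac{1}{213}\right) = \left(-3\right) \left(- \frac{65}{213}\right) = \frac{65}{71} \approx 0.91549$)
$P{\left(c \right)} = 9 - \frac{1}{1 + c}$ ($P{\left(c \right)} = 9 - \frac{1}{c + 1} = 9 - \frac{1}{1 + c}$)
$q{\left(d \right)} = \frac{55}{7}$ ($q{\left(d \right)} = \frac{8 + 9 \cdot 6}{1 + 6} - \frac{d}{d} = \frac{8 + 54}{7} - 1 = \frac{1}{7} \cdot 62 - 1 = \frac{62}{7} - 1 = \frac{55}{7}$)
$\frac{q{\left(Z \right)}}{\left(- \frac{247}{170}\right)^{2}} = \frac{55}{7 \left(- \frac{247}{170}\right)^{2}} = \frac{55}{7 \cdot \frac{61009}{28900}} = \frac{55}{7} \cdot \frac{28900}{61009} = \frac{1589500}{427063}$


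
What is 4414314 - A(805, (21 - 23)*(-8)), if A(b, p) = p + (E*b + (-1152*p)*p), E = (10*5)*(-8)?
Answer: 5031210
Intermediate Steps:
E = -400 (E = 50*(-8) = -400)
A(b, p) = p - 1152*p**2 - 400*b (A(b, p) = p + (-400*b + (-1152*p)*p) = p + (-400*b - 1152*p**2) = p + (-1152*p**2 - 400*b) = p - 1152*p**2 - 400*b)
4414314 - A(805, (21 - 23)*(-8)) = 4414314 - ((21 - 23)*(-8) - 1152*64*(21 - 23)**2 - 400*805) = 4414314 - (-2*(-8) - 1152*(-2*(-8))**2 - 322000) = 4414314 - (16 - 1152*16**2 - 322000) = 4414314 - (16 - 1152*256 - 322000) = 4414314 - (16 - 294912 - 322000) = 4414314 - 1*(-616896) = 4414314 + 616896 = 5031210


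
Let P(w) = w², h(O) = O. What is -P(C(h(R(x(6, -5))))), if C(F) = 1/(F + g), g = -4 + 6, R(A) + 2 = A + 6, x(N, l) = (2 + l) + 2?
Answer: -1/25 ≈ -0.040000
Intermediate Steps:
x(N, l) = 4 + l
R(A) = 4 + A (R(A) = -2 + (A + 6) = -2 + (6 + A) = 4 + A)
g = 2
C(F) = 1/(2 + F) (C(F) = 1/(F + 2) = 1/(2 + F))
-P(C(h(R(x(6, -5))))) = -(1/(2 + (4 + (4 - 5))))² = -(1/(2 + (4 - 1)))² = -(1/(2 + 3))² = -(1/5)² = -(⅕)² = -1*1/25 = -1/25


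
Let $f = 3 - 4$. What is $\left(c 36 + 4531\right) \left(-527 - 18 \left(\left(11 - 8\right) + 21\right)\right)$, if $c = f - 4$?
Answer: $-4172609$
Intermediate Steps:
$f = -1$ ($f = 3 - 4 = -1$)
$c = -5$ ($c = -1 - 4 = -5$)
$\left(c 36 + 4531\right) \left(-527 - 18 \left(\left(11 - 8\right) + 21\right)\right) = \left(\left(-5\right) 36 + 4531\right) \left(-527 - 18 \left(\left(11 - 8\right) + 21\right)\right) = \left(-180 + 4531\right) \left(-527 - 18 \left(\left(11 - 8\right) + 21\right)\right) = 4351 \left(-527 - 18 \left(3 + 21\right)\right) = 4351 \left(-527 - 432\right) = 4351 \left(-959\right) = -4172609$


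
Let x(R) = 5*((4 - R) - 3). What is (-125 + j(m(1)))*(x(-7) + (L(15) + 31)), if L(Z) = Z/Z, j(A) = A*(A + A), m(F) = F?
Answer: -8856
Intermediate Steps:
j(A) = 2*A**2 (j(A) = A*(2*A) = 2*A**2)
L(Z) = 1
x(R) = 5 - 5*R (x(R) = 5*(1 - R) = 5 - 5*R)
(-125 + j(m(1)))*(x(-7) + (L(15) + 31)) = (-125 + 2*1**2)*((5 - 5*(-7)) + (1 + 31)) = (-125 + 2*1)*((5 + 35) + 32) = (-125 + 2)*(40 + 32) = -123*72 = -8856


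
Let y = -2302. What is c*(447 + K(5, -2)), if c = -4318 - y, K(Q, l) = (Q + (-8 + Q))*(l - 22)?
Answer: -804384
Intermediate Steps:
K(Q, l) = (-22 + l)*(-8 + 2*Q) (K(Q, l) = (-8 + 2*Q)*(-22 + l) = (-22 + l)*(-8 + 2*Q))
c = -2016 (c = -4318 - 1*(-2302) = -4318 + 2302 = -2016)
c*(447 + K(5, -2)) = -2016*(447 + (176 - 44*5 - 8*(-2) + 2*5*(-2))) = -2016*(447 + (176 - 220 + 16 - 20)) = -2016*(447 - 48) = -2016*399 = -804384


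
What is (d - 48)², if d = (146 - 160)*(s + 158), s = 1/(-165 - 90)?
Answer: 332105553796/65025 ≈ 5.1074e+6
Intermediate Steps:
s = -1/255 (s = 1/(-255) = -1/255 ≈ -0.0039216)
d = -564046/255 (d = (146 - 160)*(-1/255 + 158) = -14*40289/255 = -564046/255 ≈ -2211.9)
(d - 48)² = (-564046/255 - 48)² = (-576286/255)² = 332105553796/65025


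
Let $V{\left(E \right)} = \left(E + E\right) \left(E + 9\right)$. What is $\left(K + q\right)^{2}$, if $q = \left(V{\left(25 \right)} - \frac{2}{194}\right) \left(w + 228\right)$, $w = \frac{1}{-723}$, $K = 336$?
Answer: $\frac{740166973209773476129}{4918357161} \approx 1.5049 \cdot 10^{11}$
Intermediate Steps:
$V{\left(E \right)} = 2 E \left(9 + E\right)$
$w = - \frac{1}{723} \approx -0.0013831$
$q = \frac{27182445857}{70131}$ ($q = \left(2 \cdot 25 \left(9 + 25\right) - \frac{2}{194}\right) \left(- \frac{1}{723} + 228\right) = \left(2 \cdot 25 \cdot 34 - \frac{1}{97}\right) \frac{164843}{723} = \left(1700 - \frac{1}{97}\right) \frac{164843}{723} = \frac{164899}{97} \cdot \frac{164843}{723} = \frac{27182445857}{70131} \approx 3.876 \cdot 10^{5}$)
$\left(K + q\right)^{2} = \left(336 + \frac{27182445857}{70131}\right)^{2} = \left(\frac{27206009873}{70131}\right)^{2} = \frac{740166973209773476129}{4918357161}$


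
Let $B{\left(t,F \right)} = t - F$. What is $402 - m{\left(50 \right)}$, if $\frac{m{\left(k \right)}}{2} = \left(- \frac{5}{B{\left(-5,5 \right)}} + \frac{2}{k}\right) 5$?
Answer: $\frac{1983}{5} \approx 396.6$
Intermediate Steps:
$m{\left(k \right)} = 5 + \frac{20}{k}$ ($m{\left(k \right)} = 2 \left(- \frac{5}{-5 - 5} + \frac{2}{k}\right) 5 = 2 \left(- \frac{5}{-10} + \frac{2}{k}\right) 5 = 2 \left(\left(-5\right) \left(- \frac{1}{10}\right) + \frac{2}{k}\right) 5 = 2 \left(\frac{1}{2} + \frac{2}{k}\right) 5 = 2 \left(\frac{5}{2} + \frac{10}{k}\right) = 5 + \frac{20}{k}$)
$402 - m{\left(50 \right)} = 402 - \left(5 + \frac{20}{50}\right) = 402 - \left(5 + 20 \cdot \frac{1}{50}\right) = 402 - \left(5 + \frac{2}{5}\right) = 402 - \frac{27}{5} = \frac{1983}{5}$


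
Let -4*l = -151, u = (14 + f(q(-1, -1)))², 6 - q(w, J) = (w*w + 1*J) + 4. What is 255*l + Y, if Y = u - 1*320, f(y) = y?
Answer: 38249/4 ≈ 9562.3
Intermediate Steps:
q(w, J) = 2 - J - w² (q(w, J) = 6 - ((w*w + 1*J) + 4) = 6 - ((w² + J) + 4) = 6 - ((J + w²) + 4) = 6 - (4 + J + w²) = 6 + (-4 - J - w²) = 2 - J - w²)
u = 256 (u = (14 + (2 - 1*(-1) - 1*(-1)²))² = (14 + (2 + 1 - 1*1))² = (14 + (2 + 1 - 1))² = (14 + 2)² = 16² = 256)
Y = -64 (Y = 256 - 1*320 = 256 - 320 = -64)
l = 151/4 (l = -¼*(-151) = 151/4 ≈ 37.750)
255*l + Y = 255*(151/4) - 64 = 38505/4 - 64 = 38249/4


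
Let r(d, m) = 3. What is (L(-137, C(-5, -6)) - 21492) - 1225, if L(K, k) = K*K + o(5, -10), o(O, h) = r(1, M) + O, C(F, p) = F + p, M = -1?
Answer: -3940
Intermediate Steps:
o(O, h) = 3 + O
L(K, k) = 8 + K**2 (L(K, k) = K*K + (3 + 5) = K**2 + 8 = 8 + K**2)
(L(-137, C(-5, -6)) - 21492) - 1225 = ((8 + (-137)**2) - 21492) - 1225 = ((8 + 18769) - 21492) - 1225 = (18777 - 21492) - 1225 = -2715 - 1225 = -3940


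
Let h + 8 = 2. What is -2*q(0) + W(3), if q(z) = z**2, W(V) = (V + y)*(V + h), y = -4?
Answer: 3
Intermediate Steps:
h = -6 (h = -8 + 2 = -6)
W(V) = (-6 + V)*(-4 + V) (W(V) = (V - 4)*(V - 6) = (-4 + V)*(-6 + V) = (-6 + V)*(-4 + V))
-2*q(0) + W(3) = -2*0**2 + (24 + 3**2 - 10*3) = -2*0 + (24 + 9 - 30) = 0 + 3 = 3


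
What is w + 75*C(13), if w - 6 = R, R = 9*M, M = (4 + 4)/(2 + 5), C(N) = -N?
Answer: -6711/7 ≈ -958.71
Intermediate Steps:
M = 8/7 ≈ 1.1429
R = 72/7 (R = 9*(8/7) = 72/7 ≈ 10.286)
w = 114/7 (w = 6 + 72/7 = 114/7 ≈ 16.286)
w + 75*C(13) = 114/7 + 75*(-1*13) = 114/7 + 75*(-13) = 114/7 - 975 = -6711/7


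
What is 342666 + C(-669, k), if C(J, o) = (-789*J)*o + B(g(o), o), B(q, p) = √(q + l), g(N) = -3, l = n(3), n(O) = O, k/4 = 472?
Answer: 996906474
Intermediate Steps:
k = 1888 (k = 4*472 = 1888)
l = 3
B(q, p) = √(3 + q) (B(q, p) = √(q + 3) = √(3 + q))
C(J, o) = -789*J*o (C(J, o) = (-789*J)*o + √(3 - 3) = -789*J*o + √0 = -789*J*o + 0 = -789*J*o)
342666 + C(-669, k) = 342666 - 789*(-669)*1888 = 342666 + 996563808 = 996906474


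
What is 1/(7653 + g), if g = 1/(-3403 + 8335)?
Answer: 4932/37744597 ≈ 0.00013067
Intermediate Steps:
g = 1/4932 ≈ 0.00020276
1/(7653 + g) = 1/(7653 + 1/4932) = 1/(37744597/4932) = 4932/37744597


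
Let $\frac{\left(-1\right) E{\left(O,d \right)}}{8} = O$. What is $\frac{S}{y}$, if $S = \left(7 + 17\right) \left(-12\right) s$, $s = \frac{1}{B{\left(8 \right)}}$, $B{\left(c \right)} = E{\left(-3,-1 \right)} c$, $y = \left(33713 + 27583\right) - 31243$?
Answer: $- \frac{3}{60106} \approx -4.9912 \cdot 10^{-5}$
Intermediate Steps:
$E{\left(O,d \right)} = - 8 O$
$y = 30053$ ($y = 61296 - 31243 = 30053$)
$B{\left(c \right)} = 24 c$ ($B{\left(c \right)} = \left(-8\right) \left(-3\right) c = 24 c$)
$s = \frac{1}{192}$ ($s = \frac{1}{24 \cdot 8} = \frac{1}{192} \approx 0.0052083$)
$S = - \frac{3}{2}$ ($S = \left(7 + 17\right) \left(-12\right) \frac{1}{192} = 24 \left(-12\right) \frac{1}{192} = \left(-288\right) \frac{1}{192} = - \frac{3}{2} \approx -1.5$)
$\frac{S}{y} = - \frac{3}{2 \cdot 30053} = \left(- \frac{3}{2}\right) \frac{1}{30053} = - \frac{3}{60106}$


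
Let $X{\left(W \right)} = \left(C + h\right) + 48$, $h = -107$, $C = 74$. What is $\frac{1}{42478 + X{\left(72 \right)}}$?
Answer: $\frac{1}{42493} \approx 2.3533 \cdot 10^{-5}$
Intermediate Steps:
$X{\left(W \right)} = 15$ ($X{\left(W \right)} = \left(74 - 107\right) + 48 = -33 + 48 = 15$)
$\frac{1}{42478 + X{\left(72 \right)}} = \frac{1}{42478 + 15} = \frac{1}{42493}$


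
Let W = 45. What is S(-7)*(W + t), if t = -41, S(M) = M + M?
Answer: -56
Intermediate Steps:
S(M) = 2*M
S(-7)*(W + t) = (2*(-7))*(45 - 41) = -14*4 = -56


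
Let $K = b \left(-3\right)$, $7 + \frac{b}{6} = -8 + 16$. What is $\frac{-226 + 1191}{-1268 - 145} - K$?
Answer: $\frac{24469}{1413} \approx 17.317$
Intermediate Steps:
$b = 6$ ($b = -42 + 6 \left(-8 + 16\right) = -42 + 6 \cdot 8 = -42 + 48 = 6$)
$K = -18$ ($K = 6 \left(-3\right) = -18$)
$\frac{-226 + 1191}{-1268 - 145} - K = \frac{-226 + 1191}{-1268 - 145} - -18 = \frac{965}{-1413} + 18 = 965 \left(- \frac{1}{1413}\right) + 18 = - \frac{965}{1413} + 18 = \frac{24469}{1413}$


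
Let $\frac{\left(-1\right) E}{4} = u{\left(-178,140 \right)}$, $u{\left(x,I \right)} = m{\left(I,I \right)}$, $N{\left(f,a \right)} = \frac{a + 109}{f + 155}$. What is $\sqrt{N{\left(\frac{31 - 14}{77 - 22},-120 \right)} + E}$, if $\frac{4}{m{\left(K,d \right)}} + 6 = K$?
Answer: $\frac{i \sqrt{62308397494}}{572314} \approx 0.43615 i$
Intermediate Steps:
$N{\left(f,a \right)} = \frac{109 + a}{155 + f}$
$m{\left(K,d \right)} = \frac{4}{-6 + K}$
$u{\left(x,I \right)} = \frac{4}{-6 + I}$
$E = - \frac{8}{67}$ ($E = - 4 \frac{4}{-6 + 140} = - 4 \cdot \frac{4}{134} = - 4 \cdot 4 \cdot \frac{1}{134} = \left(-4\right) \frac{2}{67} = - \frac{8}{67} \approx -0.1194$)
$\sqrt{N{\left(\frac{31 - 14}{77 - 22},-120 \right)} + E} = \sqrt{\frac{109 - 120}{155 + \frac{31 - 14}{77 - 22}} - \frac{8}{67}} = \sqrt{\frac{1}{155 + \frac{17}{55}} \left(-11\right) - \frac{8}{67}} = \sqrt{\frac{1}{\frac{8542}{55}} \left(-11\right) - \frac{8}{67}} = \sqrt{\frac{55}{8542} \left(-11\right) - \frac{8}{67}} = \sqrt{- \frac{605}{8542} - \frac{8}{67}} = \sqrt{- \frac{108871}{572314}} = \frac{i \sqrt{62308397494}}{572314}$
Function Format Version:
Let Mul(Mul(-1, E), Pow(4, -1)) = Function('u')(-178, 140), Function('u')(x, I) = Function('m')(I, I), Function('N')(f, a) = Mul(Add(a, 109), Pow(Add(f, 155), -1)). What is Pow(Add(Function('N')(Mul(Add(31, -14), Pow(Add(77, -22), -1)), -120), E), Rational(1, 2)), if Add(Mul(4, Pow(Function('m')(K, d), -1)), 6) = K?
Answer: Mul(Rational(1, 572314), I, Pow(62308397494, Rational(1, 2))) ≈ Mul(0.43615, I)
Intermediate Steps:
Function('N')(f, a) = Mul(Pow(Add(155, f), -1), Add(109, a)) (Function('N')(f, a) = Mul(Add(109, a), Pow(Add(155, f), -1)) = Mul(Pow(Add(155, f), -1), Add(109, a)))
Function('m')(K, d) = Mul(4, Pow(Add(-6, K), -1))
Function('u')(x, I) = Mul(4, Pow(Add(-6, I), -1))
E = Rational(-8, 67) (E = Mul(-4, Mul(4, Pow(Add(-6, 140), -1))) = Mul(-4, Mul(4, Pow(134, -1))) = Mul(-4, Mul(4, Rational(1, 134))) = Mul(-4, Rational(2, 67)) = Rational(-8, 67) ≈ -0.11940)
Pow(Add(Function('N')(Mul(Add(31, -14), Pow(Add(77, -22), -1)), -120), E), Rational(1, 2)) = Pow(Add(Mul(Pow(Add(155, Mul(Add(31, -14), Pow(Add(77, -22), -1))), -1), Add(109, -120)), Rational(-8, 67)), Rational(1, 2)) = Pow(Add(Mul(Pow(Add(155, Mul(17, Pow(55, -1))), -1), -11), Rational(-8, 67)), Rational(1, 2)) = Pow(Add(Mul(Pow(Add(155, Mul(17, Rational(1, 55))), -1), -11), Rational(-8, 67)), Rational(1, 2)) = Pow(Add(Mul(Pow(Add(155, Rational(17, 55)), -1), -11), Rational(-8, 67)), Rational(1, 2)) = Pow(Add(Mul(Pow(Rational(8542, 55), -1), -11), Rational(-8, 67)), Rational(1, 2)) = Pow(Add(Mul(Rational(55, 8542), -11), Rational(-8, 67)), Rational(1, 2)) = Pow(Add(Rational(-605, 8542), Rational(-8, 67)), Rational(1, 2)) = Pow(Rational(-108871, 572314), Rational(1, 2)) = Mul(Rational(1, 572314), I, Pow(62308397494, Rational(1, 2)))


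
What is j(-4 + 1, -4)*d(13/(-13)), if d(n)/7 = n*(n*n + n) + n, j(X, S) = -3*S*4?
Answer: -336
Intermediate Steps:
j(X, S) = -12*S
d(n) = 7*n + 7*n*(n + n²) (d(n) = 7*(n*(n*n + n) + n) = 7*(n*(n² + n) + n) = 7*(n*(n + n²) + n) = 7*(n + n*(n + n²)) = 7*n + 7*n*(n + n²))
j(-4 + 1, -4)*d(13/(-13)) = (-12*(-4))*(7*(13/(-13))*(1 + 13/(-13) + (13/(-13))²)) = 48*(7*(13*(-1/13))*(1 + 13*(-1/13) + (13*(-1/13))²)) = 48*(7*(-1)*(1 - 1 + (-1)²)) = 48*(7*(-1)*(1 - 1 + 1)) = 48*(7*(-1)*1) = 48*(-7) = -336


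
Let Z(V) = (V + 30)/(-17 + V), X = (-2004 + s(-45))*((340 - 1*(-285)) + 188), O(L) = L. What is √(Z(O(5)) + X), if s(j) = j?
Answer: I*√59970237/6 ≈ 1290.7*I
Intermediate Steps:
X = -1665837 (X = (-2004 - 45)*((340 - 1*(-285)) + 188) = -2049*((340 + 285) + 188) = -2049*(625 + 188) = -2049*813 = -1665837)
Z(V) = (30 + V)/(-17 + V)
√(Z(O(5)) + X) = √((30 + 5)/(-17 + 5) - 1665837) = √(35/(-12) - 1665837) = √(-1/12*35 - 1665837) = √(-35/12 - 1665837) = √(-19990079/12) = I*√59970237/6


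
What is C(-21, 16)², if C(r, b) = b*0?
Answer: 0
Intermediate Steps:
C(r, b) = 0
C(-21, 16)² = 0² = 0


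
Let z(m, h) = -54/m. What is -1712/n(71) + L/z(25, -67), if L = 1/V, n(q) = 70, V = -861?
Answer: -5685427/232470 ≈ -24.457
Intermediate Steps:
L = -1/861 (L = 1/(-861) = -1/861 ≈ -0.0011614)
-1712/n(71) + L/z(25, -67) = -1712/70 - 1/(861*((-54/25))) = -1712*1/70 - 1/(861*((-54*1/25))) = -856/35 - 1/(861*(-54/25)) = -856/35 - 1/861*(-25/54) = -856/35 + 25/46494 = -5685427/232470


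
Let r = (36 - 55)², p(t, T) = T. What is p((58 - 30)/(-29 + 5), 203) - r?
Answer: -158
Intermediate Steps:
r = 361 (r = (-19)² = 361)
p((58 - 30)/(-29 + 5), 203) - r = 203 - 1*361 = 203 - 361 = -158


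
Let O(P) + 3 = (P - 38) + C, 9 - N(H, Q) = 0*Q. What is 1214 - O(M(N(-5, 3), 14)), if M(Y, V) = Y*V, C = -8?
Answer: 1137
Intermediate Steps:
N(H, Q) = 9 (N(H, Q) = 9 - 0*Q = 9 - 1*0 = 9 + 0 = 9)
M(Y, V) = V*Y
O(P) = -49 + P (O(P) = -3 + ((P - 38) - 8) = -3 + ((-38 + P) - 8) = -3 + (-46 + P) = -49 + P)
1214 - O(M(N(-5, 3), 14)) = 1214 - (-49 + 14*9) = 1214 - (-49 + 126) = 1214 - 1*77 = 1214 - 77 = 1137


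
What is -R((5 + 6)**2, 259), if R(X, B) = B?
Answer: -259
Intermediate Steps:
-R((5 + 6)**2, 259) = -1*259 = -259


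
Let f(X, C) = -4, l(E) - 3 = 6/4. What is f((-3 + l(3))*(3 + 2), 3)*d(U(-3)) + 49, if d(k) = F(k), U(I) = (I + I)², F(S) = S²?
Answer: -5135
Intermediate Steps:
l(E) = 9/2 (l(E) = 3 + 6/4 = 3 + 6*(¼) = 3 + 3/2 = 9/2)
U(I) = 4*I² (U(I) = (2*I)² = 4*I²)
d(k) = k²
f((-3 + l(3))*(3 + 2), 3)*d(U(-3)) + 49 = -4*(4*(-3)²)² + 49 = -4*(4*9)² + 49 = -4*36² + 49 = -4*1296 + 49 = -5184 + 49 = -5135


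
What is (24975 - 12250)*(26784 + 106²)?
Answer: 483804500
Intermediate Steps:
(24975 - 12250)*(26784 + 106²) = 12725*(26784 + 11236) = 12725*38020 = 483804500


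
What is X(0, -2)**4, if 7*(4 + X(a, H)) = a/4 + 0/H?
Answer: 256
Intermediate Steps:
X(a, H) = -4 + a/28 (X(a, H) = -4 + (a/4 + 0/H)/7 = -4 + (a*(1/4) + 0)/7 = -4 + (a/4 + 0)/7 = -4 + (a/4)/7 = -4 + a/28)
X(0, -2)**4 = (-4 + (1/28)*0)**4 = (-4 + 0)**4 = (-4)**4 = 256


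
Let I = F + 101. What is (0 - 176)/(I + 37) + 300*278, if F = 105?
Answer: 20266024/243 ≈ 83399.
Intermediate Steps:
I = 206 (I = 105 + 101 = 206)
(0 - 176)/(I + 37) + 300*278 = (0 - 176)/(206 + 37) + 300*278 = -176/243 + 83400 = 20266024/243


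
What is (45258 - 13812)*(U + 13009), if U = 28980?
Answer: 1320386094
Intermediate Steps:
(45258 - 13812)*(U + 13009) = (45258 - 13812)*(28980 + 13009) = 31446*41989 = 1320386094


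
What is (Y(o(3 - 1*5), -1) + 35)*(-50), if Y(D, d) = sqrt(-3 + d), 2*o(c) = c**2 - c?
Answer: -1750 - 100*I ≈ -1750.0 - 100.0*I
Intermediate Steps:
o(c) = c**2/2 - c/2 (o(c) = (c**2 - c)/2 = c**2/2 - c/2)
(Y(o(3 - 1*5), -1) + 35)*(-50) = (sqrt(-3 - 1) + 35)*(-50) = (sqrt(-4) + 35)*(-50) = (2*I + 35)*(-50) = (35 + 2*I)*(-50) = -1750 - 100*I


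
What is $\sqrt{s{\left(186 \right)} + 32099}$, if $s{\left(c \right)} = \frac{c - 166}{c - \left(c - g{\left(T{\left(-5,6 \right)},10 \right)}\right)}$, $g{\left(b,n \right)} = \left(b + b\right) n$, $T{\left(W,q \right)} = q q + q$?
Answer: $\frac{\sqrt{56622678}}{42} \approx 179.16$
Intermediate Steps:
$T{\left(W,q \right)} = q + q^{2}$ ($T{\left(W,q \right)} = q^{2} + q = q + q^{2}$)
$g{\left(b,n \right)} = 2 b n$
$s{\left(c \right)} = - \frac{83}{420} + \frac{c}{840}$ ($s{\left(c \right)} = \frac{c - 166}{c - \left(c - 2 \cdot 6 \left(1 + 6\right) 10\right)} = \frac{-166 + c}{c - \left(c - 2 \cdot 6 \cdot 7 \cdot 10\right)} = \frac{-166 + c}{c - \left(-840 + c\right)} = \frac{-166 + c}{840} = \left(-166 + c\right) \frac{1}{840} = - \frac{83}{420} + \frac{c}{840}$)
$\sqrt{s{\left(186 \right)} + 32099} = \sqrt{\left(- \frac{83}{420} + \frac{1}{840} \cdot 186\right) + 32099} = \sqrt{\left(- \frac{83}{420} + \frac{31}{140}\right) + 32099} = \sqrt{\frac{1}{42} + 32099} = \sqrt{\frac{1348159}{42}} = \frac{\sqrt{56622678}}{42}$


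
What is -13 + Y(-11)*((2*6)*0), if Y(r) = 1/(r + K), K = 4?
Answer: -13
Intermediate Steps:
Y(r) = 1/(4 + r) (Y(r) = 1/(r + 4) = 1/(4 + r))
-13 + Y(-11)*((2*6)*0) = -13 + ((2*6)*0)/(4 - 11) = -13 + (12*0)/(-7) = -13 - 1/7*0 = -13 + 0 = -13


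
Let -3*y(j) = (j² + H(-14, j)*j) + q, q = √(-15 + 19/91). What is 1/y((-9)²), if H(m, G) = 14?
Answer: -2100735/5388386621 + 3*I*√122486/5388386621 ≈ -0.00038986 + 1.9485e-7*I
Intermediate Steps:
q = I*√122486/91 (q = √(-15 + 19*(1/91)) = √(-15 + 19/91) = √(-1346/91) = I*√122486/91 ≈ 3.8459*I)
y(j) = -14*j/3 - j²/3 - I*√122486/273 (y(j) = -((j² + 14*j) + I*√122486/91)/3 = -(j² + 14*j + I*√122486/91)/3 = -14*j/3 - j²/3 - I*√122486/273)
1/y((-9)²) = 1/(-14/3*(-9)² - ((-9)²)²/3 - I*√122486/273) = 1/(-14/3*81 - ⅓*81² - I*√122486/273) = 1/(-378 - ⅓*6561 - I*√122486/273) = 1/(-378 - 2187 - I*√122486/273) = 1/(-2565 - I*√122486/273)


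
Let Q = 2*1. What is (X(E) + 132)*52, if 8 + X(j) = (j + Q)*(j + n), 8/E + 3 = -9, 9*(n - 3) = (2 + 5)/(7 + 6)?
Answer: 178576/27 ≈ 6613.9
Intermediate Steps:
n = 358/117 (n = 3 + ((2 + 5)/(7 + 6))/9 = 3 + (7/13)/9 = 3 + (7*(1/13))/9 = 3 + (⅑)*(7/13) = 3 + 7/117 = 358/117 ≈ 3.0598)
E = -⅔ (E = 8/(-3 - 9) = 8/(-12) = 8*(-1/12) = -⅔ ≈ -0.66667)
Q = 2
X(j) = -8 + (2 + j)*(358/117 + j) (X(j) = -8 + (j + 2)*(j + 358/117) = -8 + (2 + j)*(358/117 + j))
(X(E) + 132)*52 = ((-220/117 + (-⅔)² + (592/117)*(-⅔)) + 132)*52 = ((-220/117 + 4/9 - 1184/351) + 132)*52 = (-1688/351 + 132)*52 = (44644/351)*52 = 178576/27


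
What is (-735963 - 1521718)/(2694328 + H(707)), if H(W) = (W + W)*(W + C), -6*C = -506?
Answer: -6773043/11439820 ≈ -0.59206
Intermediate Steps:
C = 253/3 (C = -1/6*(-506) = 253/3 ≈ 84.333)
H(W) = 2*W*(253/3 + W) (H(W) = (W + W)*(W + 253/3) = (2*W)*(253/3 + W) = 2*W*(253/3 + W))
(-735963 - 1521718)/(2694328 + H(707)) = (-735963 - 1521718)/(2694328 + (2/3)*707*(253 + 3*707)) = -2257681/(2694328 + (2/3)*707*(253 + 2121)) = -2257681/(2694328 + (2/3)*707*2374) = -2257681/(2694328 + 3356836/3) = -2257681/11439820/3 = -2257681*3/11439820 = -6773043/11439820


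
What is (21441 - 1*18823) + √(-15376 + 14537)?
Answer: 2618 + I*√839 ≈ 2618.0 + 28.965*I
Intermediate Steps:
(21441 - 1*18823) + √(-15376 + 14537) = (21441 - 18823) + √(-839) = 2618 + I*√839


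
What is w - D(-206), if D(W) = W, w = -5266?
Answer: -5060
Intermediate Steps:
w - D(-206) = -5266 - 1*(-206) = -5266 + 206 = -5060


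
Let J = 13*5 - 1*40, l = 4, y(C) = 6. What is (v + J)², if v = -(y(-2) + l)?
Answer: 225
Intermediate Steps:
v = -10 (v = -(6 + 4) = -1*10 = -10)
J = 25 (J = 65 - 40 = 25)
(v + J)² = (-10 + 25)² = 15² = 225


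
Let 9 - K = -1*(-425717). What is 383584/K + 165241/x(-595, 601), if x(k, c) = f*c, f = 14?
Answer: 16779234963/895476778 ≈ 18.738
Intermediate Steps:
x(k, c) = 14*c
K = -425708 (K = 9 - (-1)*(-425717) = 9 - 1*425717 = 9 - 425717 = -425708)
383584/K + 165241/x(-595, 601) = 383584/(-425708) + 165241/((14*601)) = 383584*(-1/425708) + 165241/8414 = -95896/106427 + 165241*(1/8414) = -95896/106427 + 165241/8414 = 16779234963/895476778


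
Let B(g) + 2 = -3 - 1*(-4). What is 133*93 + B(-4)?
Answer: 12368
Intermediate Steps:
B(g) = -1 (B(g) = -2 + (-3 - 1*(-4)) = -2 + (-3 + 4) = -2 + 1 = -1)
133*93 + B(-4) = 133*93 - 1 = 12369 - 1 = 12368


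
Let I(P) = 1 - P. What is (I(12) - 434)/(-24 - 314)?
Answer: 445/338 ≈ 1.3166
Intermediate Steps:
(I(12) - 434)/(-24 - 314) = ((1 - 1*12) - 434)/(-24 - 314) = ((1 - 12) - 434)/(-338) = (-11 - 434)*(-1/338) = -445*(-1/338) = 445/338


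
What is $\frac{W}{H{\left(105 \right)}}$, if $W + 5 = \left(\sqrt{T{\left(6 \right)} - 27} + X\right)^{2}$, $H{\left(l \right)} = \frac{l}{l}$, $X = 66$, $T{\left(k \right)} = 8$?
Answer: $4332 + 132 i \sqrt{19} \approx 4332.0 + 575.38 i$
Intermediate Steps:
$H{\left(l \right)} = 1$
$W = -5 + \left(66 + i \sqrt{19}\right)^{2}$ ($W = -5 + \left(\sqrt{8 - 27} + 66\right)^{2} = -5 + \left(\sqrt{-19} + 66\right)^{2} = -5 + \left(i \sqrt{19} + 66\right)^{2} = -5 + \left(66 + i \sqrt{19}\right)^{2} \approx 4332.0 + 575.38 i$)
$\frac{W}{H{\left(105 \right)}} = \frac{4332 + 132 i \sqrt{19}}{1} = \left(4332 + 132 i \sqrt{19}\right) 1 = 4332 + 132 i \sqrt{19}$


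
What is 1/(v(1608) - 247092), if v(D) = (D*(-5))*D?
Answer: -1/13175412 ≈ -7.5899e-8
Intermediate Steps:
v(D) = -5*D**2 (v(D) = (-5*D)*D = -5*D**2)
1/(v(1608) - 247092) = 1/(-5*1608**2 - 247092) = 1/(-5*2585664 - 247092) = 1/(-12928320 - 247092) = 1/(-13175412) = -1/13175412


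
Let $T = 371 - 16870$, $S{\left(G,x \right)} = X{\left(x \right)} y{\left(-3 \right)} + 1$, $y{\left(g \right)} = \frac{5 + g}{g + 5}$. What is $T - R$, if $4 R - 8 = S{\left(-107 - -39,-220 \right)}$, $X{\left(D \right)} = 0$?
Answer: $- \frac{66005}{4} \approx -16501.0$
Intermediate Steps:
$y{\left(g \right)} = 1$ ($y{\left(g \right)} = \frac{5 + g}{5 + g} = 1$)
$S{\left(G,x \right)} = 1$ ($S{\left(G,x \right)} = 0 \cdot 1 + 1 = 0 + 1 = 1$)
$T = -16499$ ($T = 371 - 16870 = -16499$)
$R = \frac{9}{4}$ ($R = 2 + \frac{1}{4} \cdot 1 = 2 + \frac{1}{4} = \frac{9}{4} \approx 2.25$)
$T - R = -16499 - \frac{9}{4} = - \frac{66005}{4}$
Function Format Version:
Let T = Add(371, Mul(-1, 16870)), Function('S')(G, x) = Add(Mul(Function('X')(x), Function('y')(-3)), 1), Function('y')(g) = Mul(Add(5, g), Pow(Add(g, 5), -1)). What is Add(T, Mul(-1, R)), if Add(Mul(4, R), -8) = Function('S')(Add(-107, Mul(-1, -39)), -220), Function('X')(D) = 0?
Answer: Rational(-66005, 4) ≈ -16501.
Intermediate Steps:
Function('y')(g) = 1 (Function('y')(g) = Mul(Add(5, g), Pow(Add(5, g), -1)) = 1)
Function('S')(G, x) = 1 (Function('S')(G, x) = Add(Mul(0, 1), 1) = Add(0, 1) = 1)
T = -16499 (T = Add(371, -16870) = -16499)
R = Rational(9, 4) (R = Add(2, Mul(Rational(1, 4), 1)) = Add(2, Rational(1, 4)) = Rational(9, 4) ≈ 2.2500)
Add(T, Mul(-1, R)) = Add(-16499, Mul(-1, Rational(9, 4))) = Add(-16499, Rational(-9, 4)) = Rational(-66005, 4)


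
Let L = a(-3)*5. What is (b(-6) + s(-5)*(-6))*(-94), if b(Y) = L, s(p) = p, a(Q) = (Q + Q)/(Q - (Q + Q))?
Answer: -1880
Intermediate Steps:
a(Q) = -2 (a(Q) = (2*Q)/(Q - 2*Q) = (2*Q)/((-Q)) = (2*Q)*(-1/Q) = -2)
L = -10 (L = -2*5 = -10)
b(Y) = -10
(b(-6) + s(-5)*(-6))*(-94) = (-10 - 5*(-6))*(-94) = (-10 + 30)*(-94) = 20*(-94) = -1880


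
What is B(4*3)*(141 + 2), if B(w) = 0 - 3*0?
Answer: 0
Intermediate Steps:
B(w) = 0 (B(w) = 0 + 0 = 0)
B(4*3)*(141 + 2) = 0*(141 + 2) = 0*143 = 0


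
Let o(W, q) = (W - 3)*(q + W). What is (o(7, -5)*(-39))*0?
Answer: 0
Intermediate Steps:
o(W, q) = (-3 + W)*(W + q)
(o(7, -5)*(-39))*0 = ((7² - 3*7 - 3*(-5) + 7*(-5))*(-39))*0 = ((49 - 21 + 15 - 35)*(-39))*0 = (8*(-39))*0 = -312*0 = 0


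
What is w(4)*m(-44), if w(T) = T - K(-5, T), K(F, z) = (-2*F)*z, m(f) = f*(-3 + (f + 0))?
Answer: -74448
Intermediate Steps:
m(f) = f*(-3 + f)
K(F, z) = -2*F*z
w(T) = -9*T (w(T) = T - (-2)*(-5)*T = T - 10*T = -9*T)
w(4)*m(-44) = (-9*4)*(-44*(-3 - 44)) = -(-1584)*(-47) = -36*2068 = -74448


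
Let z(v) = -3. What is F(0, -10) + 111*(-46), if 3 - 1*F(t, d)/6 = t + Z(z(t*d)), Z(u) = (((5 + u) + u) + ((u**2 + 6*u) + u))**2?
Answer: -6102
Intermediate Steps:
Z(u) = (5 + u**2 + 9*u)**2 (Z(u) = ((5 + 2*u) + (u**2 + 7*u))**2 = (5 + u**2 + 9*u)**2)
F(t, d) = -996 - 6*t (F(t, d) = 18 - 6*(t + (5 + (-3)**2 + 9*(-3))**2) = 18 - 6*(t + (5 + 9 - 27)**2) = 18 - 6*(t + (-13)**2) = 18 - 6*(t + 169) = 18 - 6*(169 + t) = 18 + (-1014 - 6*t) = -996 - 6*t)
F(0, -10) + 111*(-46) = (-996 - 6*0) + 111*(-46) = (-996 + 0) - 5106 = -996 - 5106 = -6102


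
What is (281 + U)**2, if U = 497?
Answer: 605284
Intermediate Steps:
(281 + U)**2 = (281 + 497)**2 = 778**2 = 605284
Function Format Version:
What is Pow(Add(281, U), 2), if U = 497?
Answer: 605284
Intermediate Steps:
Pow(Add(281, U), 2) = Pow(Add(281, 497), 2) = Pow(778, 2) = 605284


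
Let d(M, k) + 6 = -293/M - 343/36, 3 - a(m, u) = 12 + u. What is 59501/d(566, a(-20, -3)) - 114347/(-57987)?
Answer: -35132805935119/9479192877 ≈ -3706.3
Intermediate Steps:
a(m, u) = -9 - u (a(m, u) = 3 - (12 + u) = 3 + (-12 - u) = -9 - u)
d(M, k) = -559/36 - 293/M (d(M, k) = -6 + (-293/M - 343/36) = -6 + (-343/36 - 293/M) = -559/36 - 293/M)
59501/d(566, a(-20, -3)) - 114347/(-57987) = 59501/(-559/36 - 293/566) - 114347/(-57987) = 59501/(-559/36 - 293*1/566) - 114347*(-1/57987) = 59501/(-559/36 - 293/566) + 114347/57987 = 59501/(-163471/10188) + 114347/57987 = 59501*(-10188/163471) + 114347/57987 = -606196188/163471 + 114347/57987 = -35132805935119/9479192877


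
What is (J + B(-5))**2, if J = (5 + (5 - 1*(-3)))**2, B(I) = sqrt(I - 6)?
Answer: (169 + I*sqrt(11))**2 ≈ 28550.0 + 1121.0*I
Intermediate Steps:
B(I) = sqrt(-6 + I)
J = 169 (J = (5 + (5 + 3))**2 = (5 + 8)**2 = 13**2 = 169)
(J + B(-5))**2 = (169 + sqrt(-6 - 5))**2 = (169 + sqrt(-11))**2 = (169 + I*sqrt(11))**2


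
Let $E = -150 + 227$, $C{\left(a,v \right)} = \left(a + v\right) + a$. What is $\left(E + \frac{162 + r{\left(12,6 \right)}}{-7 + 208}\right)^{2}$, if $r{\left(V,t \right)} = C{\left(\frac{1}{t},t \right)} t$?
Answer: $\frac{245768329}{40401} \approx 6083.2$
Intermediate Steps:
$C{\left(a,v \right)} = v + 2 a$
$r{\left(V,t \right)} = t \left(t + \frac{2}{t}\right)$ ($r{\left(V,t \right)} = \left(t + \frac{2}{t}\right) t = t \left(t + \frac{2}{t}\right)$)
$E = 77$
$\left(E + \frac{162 + r{\left(12,6 \right)}}{-7 + 208}\right)^{2} = \left(77 + \frac{162 + \left(2 + 6^{2}\right)}{-7 + 208}\right)^{2} = \left(77 + \frac{162 + \left(2 + 36\right)}{201}\right)^{2} = \left(77 + \left(162 + 38\right) \frac{1}{201}\right)^{2} = \left(77 + 200 \cdot \frac{1}{201}\right)^{2} = \left(77 + \frac{200}{201}\right)^{2} = \left(\frac{15677}{201}\right)^{2} = \frac{245768329}{40401}$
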